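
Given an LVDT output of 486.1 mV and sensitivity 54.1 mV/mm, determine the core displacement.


Displacement = Vout / sensitivity.
d = 486.1 / 54.1
d = 8.985 mm

8.985 mm


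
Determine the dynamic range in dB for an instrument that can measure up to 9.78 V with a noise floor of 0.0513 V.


Dynamic range = 20 * log10(Vmax / Vnoise).
DR = 20 * log10(9.78 / 0.0513)
DR = 20 * log10(190.64)
DR = 45.6 dB

45.6 dB


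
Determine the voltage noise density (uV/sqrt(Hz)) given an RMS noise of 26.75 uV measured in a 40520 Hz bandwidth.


Noise spectral density = Vrms / sqrt(BW).
NSD = 26.75 / sqrt(40520)
NSD = 26.75 / 201.2958
NSD = 0.1329 uV/sqrt(Hz)

0.1329 uV/sqrt(Hz)


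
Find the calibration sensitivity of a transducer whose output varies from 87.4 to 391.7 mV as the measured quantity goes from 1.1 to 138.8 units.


Sensitivity = (y2 - y1) / (x2 - x1).
S = (391.7 - 87.4) / (138.8 - 1.1)
S = 304.3 / 137.7
S = 2.2099 mV/unit

2.2099 mV/unit


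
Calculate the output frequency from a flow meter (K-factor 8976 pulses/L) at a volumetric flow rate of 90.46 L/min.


Frequency = K * Q / 60 (converting L/min to L/s).
f = 8976 * 90.46 / 60
f = 811968.96 / 60
f = 13532.82 Hz

13532.82 Hz


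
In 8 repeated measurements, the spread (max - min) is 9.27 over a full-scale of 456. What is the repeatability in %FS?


Repeatability = (spread / full scale) * 100%.
R = (9.27 / 456) * 100
R = 2.033 %FS

2.033 %FS


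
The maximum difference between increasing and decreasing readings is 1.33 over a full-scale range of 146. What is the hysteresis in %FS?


Hysteresis = (max difference / full scale) * 100%.
H = (1.33 / 146) * 100
H = 0.911 %FS

0.911 %FS


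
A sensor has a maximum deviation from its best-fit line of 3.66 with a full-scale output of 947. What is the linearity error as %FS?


Linearity error = (max deviation / full scale) * 100%.
Linearity = (3.66 / 947) * 100
Linearity = 0.386 %FS

0.386 %FS


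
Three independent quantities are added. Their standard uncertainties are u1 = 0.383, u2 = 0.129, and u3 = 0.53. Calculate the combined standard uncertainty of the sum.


For a sum of independent quantities, uc = sqrt(u1^2 + u2^2 + u3^2).
uc = sqrt(0.383^2 + 0.129^2 + 0.53^2)
uc = sqrt(0.146689 + 0.016641 + 0.2809)
uc = 0.6665

0.6665


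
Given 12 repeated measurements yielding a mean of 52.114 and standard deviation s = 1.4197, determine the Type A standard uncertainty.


The standard uncertainty for Type A evaluation is u = s / sqrt(n).
u = 1.4197 / sqrt(12)
u = 1.4197 / 3.4641
u = 0.4098

0.4098


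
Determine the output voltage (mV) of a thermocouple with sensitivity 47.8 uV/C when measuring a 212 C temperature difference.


The thermocouple output V = sensitivity * dT.
V = 47.8 uV/C * 212 C
V = 10133.6 uV
V = 10.134 mV

10.134 mV


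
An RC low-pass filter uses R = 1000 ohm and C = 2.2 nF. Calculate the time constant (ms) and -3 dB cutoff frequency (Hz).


Time constant: tau = R * C.
tau = 1000 * 2.20e-09 = 2.2e-06 s
tau = 0.0022 ms
Cutoff frequency: fc = 1 / (2*pi*R*C).
fc = 1 / (2*pi*2.2e-06) = 72343.16 Hz

tau = 0.0022 ms, fc = 72343.16 Hz


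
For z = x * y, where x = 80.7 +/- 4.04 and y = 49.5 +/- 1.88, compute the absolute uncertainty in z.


For a product z = x*y, the relative uncertainty is:
uz/z = sqrt((ux/x)^2 + (uy/y)^2)
Relative uncertainties: ux/x = 4.04/80.7 = 0.050062
uy/y = 1.88/49.5 = 0.03798
z = 80.7 * 49.5 = 3994.7
uz = 3994.7 * sqrt(0.050062^2 + 0.03798^2) = 251.017

251.017


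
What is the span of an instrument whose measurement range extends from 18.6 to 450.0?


Span = upper range - lower range.
Span = 450.0 - (18.6)
Span = 431.4

431.4


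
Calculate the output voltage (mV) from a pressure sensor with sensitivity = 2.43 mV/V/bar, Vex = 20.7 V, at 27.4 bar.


Output = sensitivity * Vex * P.
Vout = 2.43 * 20.7 * 27.4
Vout = 50.301 * 27.4
Vout = 1378.25 mV

1378.25 mV


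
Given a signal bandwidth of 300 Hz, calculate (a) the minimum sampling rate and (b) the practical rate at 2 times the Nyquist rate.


By Nyquist theorem, fs_min = 2 * fmax.
fs_min = 2 * 300 = 600 Hz
Practical rate = 2 * fs_min = 2 * 600 = 1200 Hz

fs_min = 600 Hz, fs_practical = 1200 Hz


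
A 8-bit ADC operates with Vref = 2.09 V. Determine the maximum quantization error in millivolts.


The maximum quantization error is +/- LSB/2.
LSB = Vref / 2^n = 2.09 / 256 = 0.00816406 V
Max error = LSB / 2 = 0.00816406 / 2 = 0.00408203 V
Max error = 4.082 mV

4.082 mV


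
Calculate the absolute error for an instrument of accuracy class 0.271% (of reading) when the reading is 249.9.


Absolute error = (accuracy% / 100) * reading.
Error = (0.271 / 100) * 249.9
Error = 0.00271 * 249.9
Error = 0.6772

0.6772


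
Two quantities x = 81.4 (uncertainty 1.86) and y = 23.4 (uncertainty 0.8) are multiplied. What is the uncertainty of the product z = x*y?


For a product z = x*y, the relative uncertainty is:
uz/z = sqrt((ux/x)^2 + (uy/y)^2)
Relative uncertainties: ux/x = 1.86/81.4 = 0.02285
uy/y = 0.8/23.4 = 0.034188
z = 81.4 * 23.4 = 1904.8
uz = 1904.8 * sqrt(0.02285^2 + 0.034188^2) = 78.326

78.326


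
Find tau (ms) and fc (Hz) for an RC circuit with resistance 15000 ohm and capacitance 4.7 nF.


Time constant: tau = R * C.
tau = 15000 * 4.70e-09 = 7.05e-05 s
tau = 0.0705 ms
Cutoff frequency: fc = 1 / (2*pi*R*C).
fc = 1 / (2*pi*7.05e-05) = 2257.52 Hz

tau = 0.0705 ms, fc = 2257.52 Hz


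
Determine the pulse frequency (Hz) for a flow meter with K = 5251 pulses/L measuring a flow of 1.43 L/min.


Frequency = K * Q / 60 (converting L/min to L/s).
f = 5251 * 1.43 / 60
f = 7508.93 / 60
f = 125.15 Hz

125.15 Hz


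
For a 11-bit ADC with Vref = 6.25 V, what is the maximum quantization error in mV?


The maximum quantization error is +/- LSB/2.
LSB = Vref / 2^n = 6.25 / 2048 = 0.00305176 V
Max error = LSB / 2 = 0.00305176 / 2 = 0.00152588 V
Max error = 1.5259 mV

1.5259 mV


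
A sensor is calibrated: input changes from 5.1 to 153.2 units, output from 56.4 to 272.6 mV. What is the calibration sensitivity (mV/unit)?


Sensitivity = (y2 - y1) / (x2 - x1).
S = (272.6 - 56.4) / (153.2 - 5.1)
S = 216.2 / 148.1
S = 1.4598 mV/unit

1.4598 mV/unit


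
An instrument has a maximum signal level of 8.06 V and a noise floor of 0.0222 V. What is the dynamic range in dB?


Dynamic range = 20 * log10(Vmax / Vnoise).
DR = 20 * log10(8.06 / 0.0222)
DR = 20 * log10(363.06)
DR = 51.2 dB

51.2 dB


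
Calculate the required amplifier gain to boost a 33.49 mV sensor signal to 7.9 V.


Gain = Vout / Vin (converting to same units).
G = 7.9 V / 33.49 mV
G = 7900.0 mV / 33.49 mV
G = 235.89

235.89


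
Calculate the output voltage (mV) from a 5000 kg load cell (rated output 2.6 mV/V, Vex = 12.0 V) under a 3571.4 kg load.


Vout = rated_output * Vex * (load / capacity).
Vout = 2.6 * 12.0 * (3571.4 / 5000)
Vout = 2.6 * 12.0 * 0.71428
Vout = 22.286 mV

22.286 mV


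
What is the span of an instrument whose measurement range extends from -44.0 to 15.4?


Span = upper range - lower range.
Span = 15.4 - (-44.0)
Span = 59.4

59.4


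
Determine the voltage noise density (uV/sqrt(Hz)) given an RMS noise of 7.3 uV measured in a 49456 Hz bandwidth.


Noise spectral density = Vrms / sqrt(BW).
NSD = 7.3 / sqrt(49456)
NSD = 7.3 / 222.387
NSD = 0.0328 uV/sqrt(Hz)

0.0328 uV/sqrt(Hz)


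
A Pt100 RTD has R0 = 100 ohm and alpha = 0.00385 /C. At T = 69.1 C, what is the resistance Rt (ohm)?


The RTD equation: Rt = R0 * (1 + alpha * T).
Rt = 100 * (1 + 0.00385 * 69.1)
Rt = 100 * (1 + 0.266035)
Rt = 100 * 1.266035
Rt = 126.603 ohm

126.603 ohm


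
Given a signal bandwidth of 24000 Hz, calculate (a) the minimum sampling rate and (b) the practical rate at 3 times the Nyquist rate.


By Nyquist theorem, fs_min = 2 * fmax.
fs_min = 2 * 24000 = 48000 Hz
Practical rate = 3 * fs_min = 3 * 48000 = 144000 Hz

fs_min = 48000 Hz, fs_practical = 144000 Hz


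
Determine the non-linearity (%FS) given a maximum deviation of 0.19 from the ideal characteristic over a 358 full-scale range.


Linearity error = (max deviation / full scale) * 100%.
Linearity = (0.19 / 358) * 100
Linearity = 0.053 %FS

0.053 %FS


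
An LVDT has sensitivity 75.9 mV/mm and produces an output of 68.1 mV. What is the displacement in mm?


Displacement = Vout / sensitivity.
d = 68.1 / 75.9
d = 0.897 mm

0.897 mm


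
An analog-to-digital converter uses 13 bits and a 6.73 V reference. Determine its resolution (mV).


The resolution (LSB) of an ADC is Vref / 2^n.
LSB = 6.73 / 2^13
LSB = 6.73 / 8192
LSB = 0.00082153 V = 0.8215332 mV

0.8215332 mV


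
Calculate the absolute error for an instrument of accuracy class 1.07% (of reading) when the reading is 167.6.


Absolute error = (accuracy% / 100) * reading.
Error = (1.07 / 100) * 167.6
Error = 0.0107 * 167.6
Error = 1.7933

1.7933


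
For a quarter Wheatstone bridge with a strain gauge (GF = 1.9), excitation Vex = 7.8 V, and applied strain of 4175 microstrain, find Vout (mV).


Quarter bridge output: Vout = (GF * epsilon * Vex) / 4.
Vout = (1.9 * 4175e-6 * 7.8) / 4
Vout = 0.0618735 / 4 V
Vout = 0.01546837 V = 15.4684 mV

15.4684 mV


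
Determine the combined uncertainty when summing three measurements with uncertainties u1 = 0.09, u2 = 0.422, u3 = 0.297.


For a sum of independent quantities, uc = sqrt(u1^2 + u2^2 + u3^2).
uc = sqrt(0.09^2 + 0.422^2 + 0.297^2)
uc = sqrt(0.0081 + 0.178084 + 0.088209)
uc = 0.5238

0.5238


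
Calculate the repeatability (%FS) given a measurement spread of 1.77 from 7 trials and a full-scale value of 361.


Repeatability = (spread / full scale) * 100%.
R = (1.77 / 361) * 100
R = 0.49 %FS

0.49 %FS


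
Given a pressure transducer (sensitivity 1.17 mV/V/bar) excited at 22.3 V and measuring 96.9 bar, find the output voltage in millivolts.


Output = sensitivity * Vex * P.
Vout = 1.17 * 22.3 * 96.9
Vout = 26.091 * 96.9
Vout = 2528.22 mV

2528.22 mV


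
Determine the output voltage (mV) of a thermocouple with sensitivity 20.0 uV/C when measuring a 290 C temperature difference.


The thermocouple output V = sensitivity * dT.
V = 20.0 uV/C * 290 C
V = 5800.0 uV
V = 5.8 mV

5.8 mV


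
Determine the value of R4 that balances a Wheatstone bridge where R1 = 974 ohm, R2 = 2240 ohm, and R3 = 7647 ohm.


At balance: R1*R4 = R2*R3, so R4 = R2*R3/R1.
R4 = 2240 * 7647 / 974
R4 = 17129280 / 974
R4 = 17586.53 ohm

17586.53 ohm


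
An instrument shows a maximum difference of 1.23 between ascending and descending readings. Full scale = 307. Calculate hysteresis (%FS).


Hysteresis = (max difference / full scale) * 100%.
H = (1.23 / 307) * 100
H = 0.401 %FS

0.401 %FS


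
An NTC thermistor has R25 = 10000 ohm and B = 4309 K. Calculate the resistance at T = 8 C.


NTC thermistor equation: Rt = R25 * exp(B * (1/T - 1/T25)).
T in Kelvin: 281.15 K, T25 = 298.15 K
1/T - 1/T25 = 1/281.15 - 1/298.15 = 0.0002028
B * (1/T - 1/T25) = 4309 * 0.0002028 = 0.8739
Rt = 10000 * exp(0.8739) = 23961.9 ohm

23961.9 ohm


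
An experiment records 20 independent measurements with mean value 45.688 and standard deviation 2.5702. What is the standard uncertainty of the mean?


The standard uncertainty for Type A evaluation is u = s / sqrt(n).
u = 2.5702 / sqrt(20)
u = 2.5702 / 4.4721
u = 0.5747

0.5747


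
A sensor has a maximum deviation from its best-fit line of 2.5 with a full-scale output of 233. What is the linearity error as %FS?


Linearity error = (max deviation / full scale) * 100%.
Linearity = (2.5 / 233) * 100
Linearity = 1.073 %FS

1.073 %FS


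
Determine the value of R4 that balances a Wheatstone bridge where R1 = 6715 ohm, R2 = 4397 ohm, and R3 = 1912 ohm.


At balance: R1*R4 = R2*R3, so R4 = R2*R3/R1.
R4 = 4397 * 1912 / 6715
R4 = 8407064 / 6715
R4 = 1251.98 ohm

1251.98 ohm


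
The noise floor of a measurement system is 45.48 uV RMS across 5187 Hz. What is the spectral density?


Noise spectral density = Vrms / sqrt(BW).
NSD = 45.48 / sqrt(5187)
NSD = 45.48 / 72.0208
NSD = 0.6315 uV/sqrt(Hz)

0.6315 uV/sqrt(Hz)


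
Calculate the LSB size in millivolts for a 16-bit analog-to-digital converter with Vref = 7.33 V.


The resolution (LSB) of an ADC is Vref / 2^n.
LSB = 7.33 / 2^16
LSB = 7.33 / 65536
LSB = 0.00011185 V = 0.11184692 mV

0.11184692 mV


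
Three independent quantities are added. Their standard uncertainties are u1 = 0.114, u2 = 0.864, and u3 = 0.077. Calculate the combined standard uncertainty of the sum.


For a sum of independent quantities, uc = sqrt(u1^2 + u2^2 + u3^2).
uc = sqrt(0.114^2 + 0.864^2 + 0.077^2)
uc = sqrt(0.012996 + 0.746496 + 0.005929)
uc = 0.8749

0.8749


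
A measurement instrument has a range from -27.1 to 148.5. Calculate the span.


Span = upper range - lower range.
Span = 148.5 - (-27.1)
Span = 175.6

175.6


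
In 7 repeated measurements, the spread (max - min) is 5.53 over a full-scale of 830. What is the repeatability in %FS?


Repeatability = (spread / full scale) * 100%.
R = (5.53 / 830) * 100
R = 0.666 %FS

0.666 %FS


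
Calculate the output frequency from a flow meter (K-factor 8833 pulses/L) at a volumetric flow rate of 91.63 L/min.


Frequency = K * Q / 60 (converting L/min to L/s).
f = 8833 * 91.63 / 60
f = 809367.79 / 60
f = 13489.46 Hz

13489.46 Hz


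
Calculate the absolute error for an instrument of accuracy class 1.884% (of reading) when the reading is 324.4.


Absolute error = (accuracy% / 100) * reading.
Error = (1.884 / 100) * 324.4
Error = 0.01884 * 324.4
Error = 6.1117

6.1117


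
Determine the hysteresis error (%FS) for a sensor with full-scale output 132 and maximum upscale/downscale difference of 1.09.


Hysteresis = (max difference / full scale) * 100%.
H = (1.09 / 132) * 100
H = 0.826 %FS

0.826 %FS


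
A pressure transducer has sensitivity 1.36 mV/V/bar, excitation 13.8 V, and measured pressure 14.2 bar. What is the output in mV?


Output = sensitivity * Vex * P.
Vout = 1.36 * 13.8 * 14.2
Vout = 18.768 * 14.2
Vout = 266.51 mV

266.51 mV


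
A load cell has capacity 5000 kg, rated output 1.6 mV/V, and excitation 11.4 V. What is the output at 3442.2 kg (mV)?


Vout = rated_output * Vex * (load / capacity).
Vout = 1.6 * 11.4 * (3442.2 / 5000)
Vout = 1.6 * 11.4 * 0.68844
Vout = 12.557 mV

12.557 mV


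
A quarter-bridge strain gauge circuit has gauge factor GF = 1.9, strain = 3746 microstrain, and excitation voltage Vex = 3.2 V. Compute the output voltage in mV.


Quarter bridge output: Vout = (GF * epsilon * Vex) / 4.
Vout = (1.9 * 3746e-6 * 3.2) / 4
Vout = 0.02277568 / 4 V
Vout = 0.00569392 V = 5.6939 mV

5.6939 mV


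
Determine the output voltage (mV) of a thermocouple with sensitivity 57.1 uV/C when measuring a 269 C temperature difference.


The thermocouple output V = sensitivity * dT.
V = 57.1 uV/C * 269 C
V = 15359.9 uV
V = 15.36 mV

15.36 mV


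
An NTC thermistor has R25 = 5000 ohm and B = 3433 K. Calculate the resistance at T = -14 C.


NTC thermistor equation: Rt = R25 * exp(B * (1/T - 1/T25)).
T in Kelvin: 259.15 K, T25 = 298.15 K
1/T - 1/T25 = 1/259.15 - 1/298.15 = 0.00050475
B * (1/T - 1/T25) = 3433 * 0.00050475 = 1.7328
Rt = 5000 * exp(1.7328) = 28282.8 ohm

28282.8 ohm


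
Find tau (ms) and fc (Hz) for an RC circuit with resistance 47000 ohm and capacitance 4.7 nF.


Time constant: tau = R * C.
tau = 47000 * 4.70e-09 = 0.0002209 s
tau = 0.2209 ms
Cutoff frequency: fc = 1 / (2*pi*R*C).
fc = 1 / (2*pi*0.0002209) = 720.48 Hz

tau = 0.2209 ms, fc = 720.48 Hz


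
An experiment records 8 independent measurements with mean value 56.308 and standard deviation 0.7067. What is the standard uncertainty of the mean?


The standard uncertainty for Type A evaluation is u = s / sqrt(n).
u = 0.7067 / sqrt(8)
u = 0.7067 / 2.8284
u = 0.2499

0.2499


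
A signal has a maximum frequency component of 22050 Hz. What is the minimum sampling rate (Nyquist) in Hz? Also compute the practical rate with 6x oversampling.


By Nyquist theorem, fs_min = 2 * fmax.
fs_min = 2 * 22050 = 44100 Hz
Practical rate = 6 * fs_min = 6 * 44100 = 264600 Hz

fs_min = 44100 Hz, fs_practical = 264600 Hz


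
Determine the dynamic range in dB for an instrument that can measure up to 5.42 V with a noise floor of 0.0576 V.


Dynamic range = 20 * log10(Vmax / Vnoise).
DR = 20 * log10(5.42 / 0.0576)
DR = 20 * log10(94.1)
DR = 39.47 dB

39.47 dB


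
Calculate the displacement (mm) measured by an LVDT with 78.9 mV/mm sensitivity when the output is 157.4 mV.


Displacement = Vout / sensitivity.
d = 157.4 / 78.9
d = 1.995 mm

1.995 mm


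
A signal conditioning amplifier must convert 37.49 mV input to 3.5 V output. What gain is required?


Gain = Vout / Vin (converting to same units).
G = 3.5 V / 37.49 mV
G = 3500.0 mV / 37.49 mV
G = 93.36

93.36


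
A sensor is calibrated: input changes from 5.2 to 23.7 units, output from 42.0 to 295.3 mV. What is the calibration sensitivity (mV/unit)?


Sensitivity = (y2 - y1) / (x2 - x1).
S = (295.3 - 42.0) / (23.7 - 5.2)
S = 253.3 / 18.5
S = 13.6919 mV/unit

13.6919 mV/unit


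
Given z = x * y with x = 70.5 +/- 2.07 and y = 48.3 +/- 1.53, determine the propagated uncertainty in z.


For a product z = x*y, the relative uncertainty is:
uz/z = sqrt((ux/x)^2 + (uy/y)^2)
Relative uncertainties: ux/x = 2.07/70.5 = 0.029362
uy/y = 1.53/48.3 = 0.031677
z = 70.5 * 48.3 = 3405.1
uz = 3405.1 * sqrt(0.029362^2 + 0.031677^2) = 147.075

147.075


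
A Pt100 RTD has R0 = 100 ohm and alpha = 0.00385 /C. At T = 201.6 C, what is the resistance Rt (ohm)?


The RTD equation: Rt = R0 * (1 + alpha * T).
Rt = 100 * (1 + 0.00385 * 201.6)
Rt = 100 * (1 + 0.77616)
Rt = 100 * 1.77616
Rt = 177.616 ohm

177.616 ohm


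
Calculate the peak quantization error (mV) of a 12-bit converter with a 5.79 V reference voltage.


The maximum quantization error is +/- LSB/2.
LSB = Vref / 2^n = 5.79 / 4096 = 0.00141357 V
Max error = LSB / 2 = 0.00141357 / 2 = 0.00070679 V
Max error = 0.7068 mV

0.7068 mV


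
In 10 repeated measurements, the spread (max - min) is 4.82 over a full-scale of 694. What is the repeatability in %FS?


Repeatability = (spread / full scale) * 100%.
R = (4.82 / 694) * 100
R = 0.695 %FS

0.695 %FS


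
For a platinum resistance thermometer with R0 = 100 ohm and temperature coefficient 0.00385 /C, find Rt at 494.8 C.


The RTD equation: Rt = R0 * (1 + alpha * T).
Rt = 100 * (1 + 0.00385 * 494.8)
Rt = 100 * (1 + 1.90498)
Rt = 100 * 2.90498
Rt = 290.498 ohm

290.498 ohm


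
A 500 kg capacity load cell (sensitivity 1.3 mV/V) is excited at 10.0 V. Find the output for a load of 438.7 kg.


Vout = rated_output * Vex * (load / capacity).
Vout = 1.3 * 10.0 * (438.7 / 500)
Vout = 1.3 * 10.0 * 0.8774
Vout = 11.406 mV

11.406 mV


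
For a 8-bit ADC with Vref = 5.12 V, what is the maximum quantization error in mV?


The maximum quantization error is +/- LSB/2.
LSB = Vref / 2^n = 5.12 / 256 = 0.02 V
Max error = LSB / 2 = 0.02 / 2 = 0.01 V
Max error = 10.0 mV

10.0 mV


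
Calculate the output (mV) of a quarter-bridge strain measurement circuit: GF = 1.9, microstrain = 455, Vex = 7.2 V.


Quarter bridge output: Vout = (GF * epsilon * Vex) / 4.
Vout = (1.9 * 455e-6 * 7.2) / 4
Vout = 0.0062244 / 4 V
Vout = 0.0015561 V = 1.5561 mV

1.5561 mV


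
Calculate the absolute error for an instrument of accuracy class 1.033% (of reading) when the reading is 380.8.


Absolute error = (accuracy% / 100) * reading.
Error = (1.033 / 100) * 380.8
Error = 0.01033 * 380.8
Error = 3.9337

3.9337


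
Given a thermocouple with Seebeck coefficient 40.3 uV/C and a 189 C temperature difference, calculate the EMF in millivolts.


The thermocouple output V = sensitivity * dT.
V = 40.3 uV/C * 189 C
V = 7616.7 uV
V = 7.617 mV

7.617 mV


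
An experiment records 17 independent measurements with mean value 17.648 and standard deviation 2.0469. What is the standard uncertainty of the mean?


The standard uncertainty for Type A evaluation is u = s / sqrt(n).
u = 2.0469 / sqrt(17)
u = 2.0469 / 4.1231
u = 0.4964

0.4964


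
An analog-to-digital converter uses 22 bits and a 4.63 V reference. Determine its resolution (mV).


The resolution (LSB) of an ADC is Vref / 2^n.
LSB = 4.63 / 2^22
LSB = 4.63 / 4194304
LSB = 1.1e-06 V = 0.00110388 mV

0.00110388 mV


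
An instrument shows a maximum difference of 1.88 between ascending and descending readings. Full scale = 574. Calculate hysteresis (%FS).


Hysteresis = (max difference / full scale) * 100%.
H = (1.88 / 574) * 100
H = 0.328 %FS

0.328 %FS


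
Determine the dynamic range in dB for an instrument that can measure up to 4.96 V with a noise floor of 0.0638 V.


Dynamic range = 20 * log10(Vmax / Vnoise).
DR = 20 * log10(4.96 / 0.0638)
DR = 20 * log10(77.74)
DR = 37.81 dB

37.81 dB


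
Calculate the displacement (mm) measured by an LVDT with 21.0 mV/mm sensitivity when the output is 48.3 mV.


Displacement = Vout / sensitivity.
d = 48.3 / 21.0
d = 2.3 mm

2.3 mm


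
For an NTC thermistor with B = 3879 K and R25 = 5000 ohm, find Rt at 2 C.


NTC thermistor equation: Rt = R25 * exp(B * (1/T - 1/T25)).
T in Kelvin: 275.15 K, T25 = 298.15 K
1/T - 1/T25 = 1/275.15 - 1/298.15 = 0.00028036
B * (1/T - 1/T25) = 3879 * 0.00028036 = 1.0875
Rt = 5000 * exp(1.0875) = 14834.8 ohm

14834.8 ohm


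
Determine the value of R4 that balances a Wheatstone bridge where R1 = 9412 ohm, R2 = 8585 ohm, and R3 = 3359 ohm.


At balance: R1*R4 = R2*R3, so R4 = R2*R3/R1.
R4 = 8585 * 3359 / 9412
R4 = 28837015 / 9412
R4 = 3063.86 ohm

3063.86 ohm


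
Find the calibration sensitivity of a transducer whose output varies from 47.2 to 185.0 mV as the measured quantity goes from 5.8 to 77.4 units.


Sensitivity = (y2 - y1) / (x2 - x1).
S = (185.0 - 47.2) / (77.4 - 5.8)
S = 137.8 / 71.6
S = 1.9246 mV/unit

1.9246 mV/unit


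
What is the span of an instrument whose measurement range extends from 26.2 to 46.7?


Span = upper range - lower range.
Span = 46.7 - (26.2)
Span = 20.5

20.5


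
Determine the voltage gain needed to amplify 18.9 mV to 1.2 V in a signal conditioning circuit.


Gain = Vout / Vin (converting to same units).
G = 1.2 V / 18.9 mV
G = 1200.0 mV / 18.9 mV
G = 63.49

63.49


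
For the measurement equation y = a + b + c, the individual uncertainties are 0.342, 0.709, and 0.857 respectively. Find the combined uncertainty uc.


For a sum of independent quantities, uc = sqrt(u1^2 + u2^2 + u3^2).
uc = sqrt(0.342^2 + 0.709^2 + 0.857^2)
uc = sqrt(0.116964 + 0.502681 + 0.734449)
uc = 1.1637

1.1637


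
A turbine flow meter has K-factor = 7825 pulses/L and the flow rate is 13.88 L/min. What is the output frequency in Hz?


Frequency = K * Q / 60 (converting L/min to L/s).
f = 7825 * 13.88 / 60
f = 108611.0 / 60
f = 1810.18 Hz

1810.18 Hz


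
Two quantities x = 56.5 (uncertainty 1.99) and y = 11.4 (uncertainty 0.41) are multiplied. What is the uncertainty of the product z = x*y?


For a product z = x*y, the relative uncertainty is:
uz/z = sqrt((ux/x)^2 + (uy/y)^2)
Relative uncertainties: ux/x = 1.99/56.5 = 0.035221
uy/y = 0.41/11.4 = 0.035965
z = 56.5 * 11.4 = 644.1
uz = 644.1 * sqrt(0.035221^2 + 0.035965^2) = 32.423

32.423


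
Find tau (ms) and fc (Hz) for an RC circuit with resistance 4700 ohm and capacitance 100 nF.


Time constant: tau = R * C.
tau = 4700 * 1.00e-07 = 0.00047 s
tau = 0.47 ms
Cutoff frequency: fc = 1 / (2*pi*R*C).
fc = 1 / (2*pi*0.00047) = 338.63 Hz

tau = 0.47 ms, fc = 338.63 Hz


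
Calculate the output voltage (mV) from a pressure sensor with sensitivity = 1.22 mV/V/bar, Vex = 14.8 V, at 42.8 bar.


Output = sensitivity * Vex * P.
Vout = 1.22 * 14.8 * 42.8
Vout = 18.056 * 42.8
Vout = 772.8 mV

772.8 mV


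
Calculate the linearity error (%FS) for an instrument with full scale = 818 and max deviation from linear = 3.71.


Linearity error = (max deviation / full scale) * 100%.
Linearity = (3.71 / 818) * 100
Linearity = 0.454 %FS

0.454 %FS


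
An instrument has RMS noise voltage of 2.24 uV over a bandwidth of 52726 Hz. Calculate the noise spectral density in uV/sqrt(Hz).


Noise spectral density = Vrms / sqrt(BW).
NSD = 2.24 / sqrt(52726)
NSD = 2.24 / 229.6214
NSD = 0.0098 uV/sqrt(Hz)

0.0098 uV/sqrt(Hz)


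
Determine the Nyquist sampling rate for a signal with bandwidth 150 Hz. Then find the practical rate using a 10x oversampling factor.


By Nyquist theorem, fs_min = 2 * fmax.
fs_min = 2 * 150 = 300 Hz
Practical rate = 10 * fs_min = 10 * 300 = 3000 Hz

fs_min = 300 Hz, fs_practical = 3000 Hz


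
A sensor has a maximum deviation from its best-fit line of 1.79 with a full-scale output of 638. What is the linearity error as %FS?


Linearity error = (max deviation / full scale) * 100%.
Linearity = (1.79 / 638) * 100
Linearity = 0.281 %FS

0.281 %FS


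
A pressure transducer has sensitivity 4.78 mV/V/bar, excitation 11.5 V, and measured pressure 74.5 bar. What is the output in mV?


Output = sensitivity * Vex * P.
Vout = 4.78 * 11.5 * 74.5
Vout = 54.97 * 74.5
Vout = 4095.27 mV

4095.27 mV


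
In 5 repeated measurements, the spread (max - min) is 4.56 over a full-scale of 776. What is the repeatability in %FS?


Repeatability = (spread / full scale) * 100%.
R = (4.56 / 776) * 100
R = 0.588 %FS

0.588 %FS


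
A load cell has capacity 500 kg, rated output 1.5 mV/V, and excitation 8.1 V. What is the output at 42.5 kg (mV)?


Vout = rated_output * Vex * (load / capacity).
Vout = 1.5 * 8.1 * (42.5 / 500)
Vout = 1.5 * 8.1 * 0.085
Vout = 1.033 mV

1.033 mV


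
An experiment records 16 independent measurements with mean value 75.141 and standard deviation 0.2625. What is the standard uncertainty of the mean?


The standard uncertainty for Type A evaluation is u = s / sqrt(n).
u = 0.2625 / sqrt(16)
u = 0.2625 / 4.0
u = 0.0656

0.0656


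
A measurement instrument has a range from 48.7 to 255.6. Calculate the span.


Span = upper range - lower range.
Span = 255.6 - (48.7)
Span = 206.9

206.9


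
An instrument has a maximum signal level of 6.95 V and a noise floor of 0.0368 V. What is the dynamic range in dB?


Dynamic range = 20 * log10(Vmax / Vnoise).
DR = 20 * log10(6.95 / 0.0368)
DR = 20 * log10(188.86)
DR = 45.52 dB

45.52 dB


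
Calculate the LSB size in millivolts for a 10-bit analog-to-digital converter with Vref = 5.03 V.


The resolution (LSB) of an ADC is Vref / 2^n.
LSB = 5.03 / 2^10
LSB = 5.03 / 1024
LSB = 0.00491211 V = 4.91210938 mV

4.91210938 mV


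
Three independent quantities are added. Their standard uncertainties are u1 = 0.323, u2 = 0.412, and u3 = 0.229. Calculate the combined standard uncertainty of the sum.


For a sum of independent quantities, uc = sqrt(u1^2 + u2^2 + u3^2).
uc = sqrt(0.323^2 + 0.412^2 + 0.229^2)
uc = sqrt(0.104329 + 0.169744 + 0.052441)
uc = 0.5714

0.5714


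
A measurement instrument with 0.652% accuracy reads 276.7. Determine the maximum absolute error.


Absolute error = (accuracy% / 100) * reading.
Error = (0.652 / 100) * 276.7
Error = 0.00652 * 276.7
Error = 1.8041

1.8041


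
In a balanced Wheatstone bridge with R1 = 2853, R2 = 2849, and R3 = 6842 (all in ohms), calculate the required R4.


At balance: R1*R4 = R2*R3, so R4 = R2*R3/R1.
R4 = 2849 * 6842 / 2853
R4 = 19492858 / 2853
R4 = 6832.41 ohm

6832.41 ohm


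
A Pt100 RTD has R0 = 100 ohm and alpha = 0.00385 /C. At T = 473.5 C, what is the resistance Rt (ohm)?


The RTD equation: Rt = R0 * (1 + alpha * T).
Rt = 100 * (1 + 0.00385 * 473.5)
Rt = 100 * (1 + 1.822975)
Rt = 100 * 2.822975
Rt = 282.298 ohm

282.298 ohm


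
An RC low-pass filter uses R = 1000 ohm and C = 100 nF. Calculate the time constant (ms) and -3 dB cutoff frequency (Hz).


Time constant: tau = R * C.
tau = 1000 * 1.00e-07 = 0.0001 s
tau = 0.1 ms
Cutoff frequency: fc = 1 / (2*pi*R*C).
fc = 1 / (2*pi*0.0001) = 1591.55 Hz

tau = 0.1 ms, fc = 1591.55 Hz


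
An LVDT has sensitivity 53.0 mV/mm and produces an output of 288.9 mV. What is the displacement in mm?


Displacement = Vout / sensitivity.
d = 288.9 / 53.0
d = 5.451 mm

5.451 mm


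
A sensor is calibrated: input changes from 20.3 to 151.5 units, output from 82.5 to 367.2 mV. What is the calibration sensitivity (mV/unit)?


Sensitivity = (y2 - y1) / (x2 - x1).
S = (367.2 - 82.5) / (151.5 - 20.3)
S = 284.7 / 131.2
S = 2.17 mV/unit

2.17 mV/unit


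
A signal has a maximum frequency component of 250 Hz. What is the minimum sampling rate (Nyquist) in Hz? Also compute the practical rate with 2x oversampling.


By Nyquist theorem, fs_min = 2 * fmax.
fs_min = 2 * 250 = 500 Hz
Practical rate = 2 * fs_min = 2 * 500 = 1000 Hz

fs_min = 500 Hz, fs_practical = 1000 Hz


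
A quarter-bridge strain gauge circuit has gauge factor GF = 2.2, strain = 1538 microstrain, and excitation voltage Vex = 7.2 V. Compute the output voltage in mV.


Quarter bridge output: Vout = (GF * epsilon * Vex) / 4.
Vout = (2.2 * 1538e-6 * 7.2) / 4
Vout = 0.02436192 / 4 V
Vout = 0.00609048 V = 6.0905 mV

6.0905 mV


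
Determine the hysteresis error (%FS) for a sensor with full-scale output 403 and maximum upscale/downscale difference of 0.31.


Hysteresis = (max difference / full scale) * 100%.
H = (0.31 / 403) * 100
H = 0.077 %FS

0.077 %FS


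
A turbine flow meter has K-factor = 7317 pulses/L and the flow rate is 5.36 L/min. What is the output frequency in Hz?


Frequency = K * Q / 60 (converting L/min to L/s).
f = 7317 * 5.36 / 60
f = 39219.12 / 60
f = 653.65 Hz

653.65 Hz


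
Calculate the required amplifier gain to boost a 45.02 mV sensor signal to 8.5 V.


Gain = Vout / Vin (converting to same units).
G = 8.5 V / 45.02 mV
G = 8500.0 mV / 45.02 mV
G = 188.8

188.8


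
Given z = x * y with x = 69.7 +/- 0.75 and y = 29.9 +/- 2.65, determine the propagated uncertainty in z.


For a product z = x*y, the relative uncertainty is:
uz/z = sqrt((ux/x)^2 + (uy/y)^2)
Relative uncertainties: ux/x = 0.75/69.7 = 0.01076
uy/y = 2.65/29.9 = 0.088629
z = 69.7 * 29.9 = 2084.0
uz = 2084.0 * sqrt(0.01076^2 + 0.088629^2) = 186.061

186.061


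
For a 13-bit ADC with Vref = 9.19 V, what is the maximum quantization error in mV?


The maximum quantization error is +/- LSB/2.
LSB = Vref / 2^n = 9.19 / 8192 = 0.00112183 V
Max error = LSB / 2 = 0.00112183 / 2 = 0.00056091 V
Max error = 0.5609 mV

0.5609 mV


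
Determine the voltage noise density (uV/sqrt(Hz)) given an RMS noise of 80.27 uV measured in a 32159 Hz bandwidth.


Noise spectral density = Vrms / sqrt(BW).
NSD = 80.27 / sqrt(32159)
NSD = 80.27 / 179.3293
NSD = 0.4476 uV/sqrt(Hz)

0.4476 uV/sqrt(Hz)


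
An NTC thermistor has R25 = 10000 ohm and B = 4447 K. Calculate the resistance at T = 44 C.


NTC thermistor equation: Rt = R25 * exp(B * (1/T - 1/T25)).
T in Kelvin: 317.15 K, T25 = 298.15 K
1/T - 1/T25 = 1/317.15 - 1/298.15 = -0.00020093
B * (1/T - 1/T25) = 4447 * -0.00020093 = -0.8936
Rt = 10000 * exp(-0.8936) = 4092.0 ohm

4092.0 ohm


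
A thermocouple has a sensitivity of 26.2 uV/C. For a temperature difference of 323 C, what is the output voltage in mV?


The thermocouple output V = sensitivity * dT.
V = 26.2 uV/C * 323 C
V = 8462.6 uV
V = 8.463 mV

8.463 mV


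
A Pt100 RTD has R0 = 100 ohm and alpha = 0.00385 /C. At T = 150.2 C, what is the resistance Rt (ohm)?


The RTD equation: Rt = R0 * (1 + alpha * T).
Rt = 100 * (1 + 0.00385 * 150.2)
Rt = 100 * (1 + 0.57827)
Rt = 100 * 1.57827
Rt = 157.827 ohm

157.827 ohm


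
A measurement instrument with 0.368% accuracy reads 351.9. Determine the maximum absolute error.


Absolute error = (accuracy% / 100) * reading.
Error = (0.368 / 100) * 351.9
Error = 0.00368 * 351.9
Error = 1.295

1.295


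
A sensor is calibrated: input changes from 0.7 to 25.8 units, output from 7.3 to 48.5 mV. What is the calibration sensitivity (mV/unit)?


Sensitivity = (y2 - y1) / (x2 - x1).
S = (48.5 - 7.3) / (25.8 - 0.7)
S = 41.2 / 25.1
S = 1.6414 mV/unit

1.6414 mV/unit


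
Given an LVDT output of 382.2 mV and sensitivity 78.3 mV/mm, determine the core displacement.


Displacement = Vout / sensitivity.
d = 382.2 / 78.3
d = 4.881 mm

4.881 mm


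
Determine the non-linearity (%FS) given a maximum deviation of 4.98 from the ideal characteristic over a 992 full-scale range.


Linearity error = (max deviation / full scale) * 100%.
Linearity = (4.98 / 992) * 100
Linearity = 0.502 %FS

0.502 %FS


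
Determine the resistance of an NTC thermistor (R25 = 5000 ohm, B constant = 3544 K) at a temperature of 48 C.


NTC thermistor equation: Rt = R25 * exp(B * (1/T - 1/T25)).
T in Kelvin: 321.15 K, T25 = 298.15 K
1/T - 1/T25 = 1/321.15 - 1/298.15 = -0.00024021
B * (1/T - 1/T25) = 3544 * -0.00024021 = -0.8513
Rt = 5000 * exp(-0.8513) = 2134.3 ohm

2134.3 ohm


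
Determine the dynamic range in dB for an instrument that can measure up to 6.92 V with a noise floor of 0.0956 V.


Dynamic range = 20 * log10(Vmax / Vnoise).
DR = 20 * log10(6.92 / 0.0956)
DR = 20 * log10(72.38)
DR = 37.19 dB

37.19 dB


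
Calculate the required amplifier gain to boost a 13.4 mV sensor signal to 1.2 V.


Gain = Vout / Vin (converting to same units).
G = 1.2 V / 13.4 mV
G = 1200.0 mV / 13.4 mV
G = 89.55

89.55


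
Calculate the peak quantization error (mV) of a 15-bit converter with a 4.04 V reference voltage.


The maximum quantization error is +/- LSB/2.
LSB = Vref / 2^n = 4.04 / 32768 = 0.00012329 V
Max error = LSB / 2 = 0.00012329 / 2 = 6.165e-05 V
Max error = 0.0616 mV

0.0616 mV


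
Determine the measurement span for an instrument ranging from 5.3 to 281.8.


Span = upper range - lower range.
Span = 281.8 - (5.3)
Span = 276.5

276.5


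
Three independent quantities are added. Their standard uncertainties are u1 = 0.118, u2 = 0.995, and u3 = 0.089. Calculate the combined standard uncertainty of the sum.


For a sum of independent quantities, uc = sqrt(u1^2 + u2^2 + u3^2).
uc = sqrt(0.118^2 + 0.995^2 + 0.089^2)
uc = sqrt(0.013924 + 0.990025 + 0.007921)
uc = 1.0059

1.0059


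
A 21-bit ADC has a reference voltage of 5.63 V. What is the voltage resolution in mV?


The resolution (LSB) of an ADC is Vref / 2^n.
LSB = 5.63 / 2^21
LSB = 5.63 / 2097152
LSB = 2.68e-06 V = 0.00268459 mV

0.00268459 mV


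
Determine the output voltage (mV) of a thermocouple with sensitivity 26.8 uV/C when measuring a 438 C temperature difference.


The thermocouple output V = sensitivity * dT.
V = 26.8 uV/C * 438 C
V = 11738.4 uV
V = 11.738 mV

11.738 mV


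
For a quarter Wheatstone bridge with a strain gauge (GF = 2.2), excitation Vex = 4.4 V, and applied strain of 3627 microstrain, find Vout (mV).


Quarter bridge output: Vout = (GF * epsilon * Vex) / 4.
Vout = (2.2 * 3627e-6 * 4.4) / 4
Vout = 0.03510936 / 4 V
Vout = 0.00877734 V = 8.7773 mV

8.7773 mV


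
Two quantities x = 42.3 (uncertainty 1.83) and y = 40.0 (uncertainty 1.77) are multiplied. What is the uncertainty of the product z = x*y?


For a product z = x*y, the relative uncertainty is:
uz/z = sqrt((ux/x)^2 + (uy/y)^2)
Relative uncertainties: ux/x = 1.83/42.3 = 0.043262
uy/y = 1.77/40.0 = 0.04425
z = 42.3 * 40.0 = 1692.0
uz = 1692.0 * sqrt(0.043262^2 + 0.04425^2) = 104.709

104.709


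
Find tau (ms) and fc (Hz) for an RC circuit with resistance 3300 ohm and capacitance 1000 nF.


Time constant: tau = R * C.
tau = 3300 * 1.00e-06 = 0.0033 s
tau = 3.3 ms
Cutoff frequency: fc = 1 / (2*pi*R*C).
fc = 1 / (2*pi*0.0033) = 48.23 Hz

tau = 3.3 ms, fc = 48.23 Hz


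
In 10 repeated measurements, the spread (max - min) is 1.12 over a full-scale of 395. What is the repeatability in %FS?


Repeatability = (spread / full scale) * 100%.
R = (1.12 / 395) * 100
R = 0.284 %FS

0.284 %FS


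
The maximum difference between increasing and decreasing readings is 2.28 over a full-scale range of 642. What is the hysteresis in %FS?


Hysteresis = (max difference / full scale) * 100%.
H = (2.28 / 642) * 100
H = 0.355 %FS

0.355 %FS


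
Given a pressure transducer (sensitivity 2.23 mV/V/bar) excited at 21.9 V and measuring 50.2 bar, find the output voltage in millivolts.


Output = sensitivity * Vex * P.
Vout = 2.23 * 21.9 * 50.2
Vout = 48.837 * 50.2
Vout = 2451.62 mV

2451.62 mV


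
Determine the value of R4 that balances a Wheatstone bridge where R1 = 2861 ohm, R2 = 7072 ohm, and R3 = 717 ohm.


At balance: R1*R4 = R2*R3, so R4 = R2*R3/R1.
R4 = 7072 * 717 / 2861
R4 = 5070624 / 2861
R4 = 1772.33 ohm

1772.33 ohm


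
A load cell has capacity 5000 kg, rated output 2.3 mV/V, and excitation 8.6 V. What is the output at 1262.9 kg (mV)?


Vout = rated_output * Vex * (load / capacity).
Vout = 2.3 * 8.6 * (1262.9 / 5000)
Vout = 2.3 * 8.6 * 0.25258
Vout = 4.996 mV

4.996 mV


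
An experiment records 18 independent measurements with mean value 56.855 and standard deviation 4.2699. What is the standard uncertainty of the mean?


The standard uncertainty for Type A evaluation is u = s / sqrt(n).
u = 4.2699 / sqrt(18)
u = 4.2699 / 4.2426
u = 1.0064

1.0064


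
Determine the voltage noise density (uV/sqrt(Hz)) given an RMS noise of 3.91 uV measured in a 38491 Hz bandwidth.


Noise spectral density = Vrms / sqrt(BW).
NSD = 3.91 / sqrt(38491)
NSD = 3.91 / 196.1912
NSD = 0.0199 uV/sqrt(Hz)

0.0199 uV/sqrt(Hz)


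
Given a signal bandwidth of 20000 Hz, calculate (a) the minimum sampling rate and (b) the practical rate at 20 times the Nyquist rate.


By Nyquist theorem, fs_min = 2 * fmax.
fs_min = 2 * 20000 = 40000 Hz
Practical rate = 20 * fs_min = 20 * 40000 = 800000 Hz

fs_min = 40000 Hz, fs_practical = 800000 Hz


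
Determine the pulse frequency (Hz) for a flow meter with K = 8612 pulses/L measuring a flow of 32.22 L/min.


Frequency = K * Q / 60 (converting L/min to L/s).
f = 8612 * 32.22 / 60
f = 277478.64 / 60
f = 4624.64 Hz

4624.64 Hz


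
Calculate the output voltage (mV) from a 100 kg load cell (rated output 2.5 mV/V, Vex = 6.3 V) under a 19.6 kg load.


Vout = rated_output * Vex * (load / capacity).
Vout = 2.5 * 6.3 * (19.6 / 100)
Vout = 2.5 * 6.3 * 0.196
Vout = 3.087 mV

3.087 mV


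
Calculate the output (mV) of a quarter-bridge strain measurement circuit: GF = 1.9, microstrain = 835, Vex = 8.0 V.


Quarter bridge output: Vout = (GF * epsilon * Vex) / 4.
Vout = (1.9 * 835e-6 * 8.0) / 4
Vout = 0.012692 / 4 V
Vout = 0.003173 V = 3.173 mV

3.173 mV


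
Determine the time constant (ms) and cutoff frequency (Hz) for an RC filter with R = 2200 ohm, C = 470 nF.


Time constant: tau = R * C.
tau = 2200 * 4.70e-07 = 0.001034 s
tau = 1.034 ms
Cutoff frequency: fc = 1 / (2*pi*R*C).
fc = 1 / (2*pi*0.001034) = 153.92 Hz

tau = 1.034 ms, fc = 153.92 Hz


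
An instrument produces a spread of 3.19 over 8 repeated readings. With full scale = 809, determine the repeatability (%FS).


Repeatability = (spread / full scale) * 100%.
R = (3.19 / 809) * 100
R = 0.394 %FS

0.394 %FS


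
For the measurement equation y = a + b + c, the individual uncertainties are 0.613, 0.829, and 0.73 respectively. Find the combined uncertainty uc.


For a sum of independent quantities, uc = sqrt(u1^2 + u2^2 + u3^2).
uc = sqrt(0.613^2 + 0.829^2 + 0.73^2)
uc = sqrt(0.375769 + 0.687241 + 0.5329)
uc = 1.2633

1.2633


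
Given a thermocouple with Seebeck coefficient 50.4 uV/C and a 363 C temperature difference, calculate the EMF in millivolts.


The thermocouple output V = sensitivity * dT.
V = 50.4 uV/C * 363 C
V = 18295.2 uV
V = 18.295 mV

18.295 mV


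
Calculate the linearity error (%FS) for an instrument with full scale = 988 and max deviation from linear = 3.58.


Linearity error = (max deviation / full scale) * 100%.
Linearity = (3.58 / 988) * 100
Linearity = 0.362 %FS

0.362 %FS
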